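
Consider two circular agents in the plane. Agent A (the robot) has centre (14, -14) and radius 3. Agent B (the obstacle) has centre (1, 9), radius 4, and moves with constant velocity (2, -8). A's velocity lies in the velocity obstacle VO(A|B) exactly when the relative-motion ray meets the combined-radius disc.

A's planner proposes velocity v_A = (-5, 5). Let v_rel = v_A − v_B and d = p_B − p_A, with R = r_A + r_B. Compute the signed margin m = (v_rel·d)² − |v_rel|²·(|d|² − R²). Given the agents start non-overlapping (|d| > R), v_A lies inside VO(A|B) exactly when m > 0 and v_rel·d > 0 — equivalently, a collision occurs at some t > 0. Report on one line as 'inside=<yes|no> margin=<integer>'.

d = (-13, 23),  |d|² = 698;  R = 3+4 = 7,  c = 698−7² = 649
v_rel = (-7, 13),  |v_rel|² = 218;  v_rel·d = (-7)·(-13) + (13)·(23) = 390
218·t² − 780·t + 649 = 0  ⇒  m = 390² − 218·649 = 10618
m = 10618 > 0,  v_rel·d = 390 > 0  ⇒  inside

inside=yes margin=10618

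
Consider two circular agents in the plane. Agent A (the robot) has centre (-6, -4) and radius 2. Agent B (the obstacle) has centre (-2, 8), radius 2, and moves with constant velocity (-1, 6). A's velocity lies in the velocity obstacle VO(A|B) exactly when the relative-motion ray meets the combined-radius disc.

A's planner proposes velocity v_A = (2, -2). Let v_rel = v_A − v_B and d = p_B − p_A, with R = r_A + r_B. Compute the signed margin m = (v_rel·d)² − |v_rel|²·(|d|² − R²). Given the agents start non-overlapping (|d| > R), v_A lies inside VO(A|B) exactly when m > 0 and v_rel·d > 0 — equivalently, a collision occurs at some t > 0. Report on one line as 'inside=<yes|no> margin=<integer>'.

d = (4, 12),  |d|² = 160;  R = 2+2 = 4,  c = 160−4² = 144
v_rel = (3, -8),  |v_rel|² = 73;  v_rel·d = (3)·(4) + (-8)·(12) = -84
73·t² + 168·t + 144 = 0  ⇒  m = (-84)² − 73·144 = -3456
m = -3456 < 0,  v_rel·d = -84 < 0  ⇒  outside

inside=no margin=-3456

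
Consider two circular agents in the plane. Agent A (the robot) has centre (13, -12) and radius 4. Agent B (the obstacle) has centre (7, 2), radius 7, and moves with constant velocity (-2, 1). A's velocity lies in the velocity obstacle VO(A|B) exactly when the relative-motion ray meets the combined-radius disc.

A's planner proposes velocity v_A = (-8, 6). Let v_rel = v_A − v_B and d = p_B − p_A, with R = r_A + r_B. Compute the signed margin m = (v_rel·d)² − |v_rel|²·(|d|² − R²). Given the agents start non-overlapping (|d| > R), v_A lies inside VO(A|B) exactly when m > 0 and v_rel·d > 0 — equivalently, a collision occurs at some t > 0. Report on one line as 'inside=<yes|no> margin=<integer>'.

d = (-6, 14),  |d|² = 232;  R = 4+7 = 11,  c = 232−11² = 111
v_rel = (-6, 5),  |v_rel|² = 61;  v_rel·d = (-6)·(-6) + (5)·(14) = 106
61·t² − 212·t + 111 = 0  ⇒  m = 106² − 61·111 = 4465
m = 4465 > 0,  v_rel·d = 106 > 0  ⇒  inside

inside=yes margin=4465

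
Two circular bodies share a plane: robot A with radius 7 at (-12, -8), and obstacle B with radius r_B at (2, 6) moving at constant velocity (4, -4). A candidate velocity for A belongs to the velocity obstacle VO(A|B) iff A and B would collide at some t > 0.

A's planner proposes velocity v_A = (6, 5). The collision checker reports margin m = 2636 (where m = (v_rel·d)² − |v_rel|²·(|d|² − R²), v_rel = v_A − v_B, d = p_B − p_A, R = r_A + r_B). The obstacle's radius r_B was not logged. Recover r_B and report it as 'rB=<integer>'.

m = 2636
d = (14, 14);  v_rel = (2, 9),  |v_rel|² = 85
v_rel×d = (2)·(14) − (9)·(14) = -98
since m = R²·85 − (-98)²:  R² = (9604 + 2636) / 85 = 144
R = √144 = 12  ⇒  r_B = 12 − 7 = 5

rB=5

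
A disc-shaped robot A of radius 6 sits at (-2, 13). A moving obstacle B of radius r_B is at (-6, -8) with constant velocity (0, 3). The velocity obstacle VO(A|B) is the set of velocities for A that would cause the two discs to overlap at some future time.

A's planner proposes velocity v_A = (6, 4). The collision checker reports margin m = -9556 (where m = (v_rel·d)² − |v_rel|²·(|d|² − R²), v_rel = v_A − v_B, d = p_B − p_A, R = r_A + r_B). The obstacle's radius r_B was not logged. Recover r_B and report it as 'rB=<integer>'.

m = -9556
d = (-4, -21);  v_rel = (6, 1),  |v_rel|² = 37
v_rel×d = (6)·(-21) − (1)·(-4) = -122
since m = R²·37 − (-122)²:  R² = (14884 + -9556) / 37 = 144
R = √144 = 12  ⇒  r_B = 12 − 6 = 6

rB=6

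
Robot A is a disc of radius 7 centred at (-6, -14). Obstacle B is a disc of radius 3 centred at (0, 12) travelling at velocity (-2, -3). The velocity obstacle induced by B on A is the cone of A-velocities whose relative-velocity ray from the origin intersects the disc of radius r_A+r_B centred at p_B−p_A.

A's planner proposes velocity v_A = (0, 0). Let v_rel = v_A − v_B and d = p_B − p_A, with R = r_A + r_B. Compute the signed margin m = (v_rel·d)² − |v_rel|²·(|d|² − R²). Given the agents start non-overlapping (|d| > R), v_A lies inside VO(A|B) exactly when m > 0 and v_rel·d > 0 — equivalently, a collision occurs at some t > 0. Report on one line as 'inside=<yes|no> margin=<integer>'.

d = (6, 26),  |d|² = 712;  R = 7+3 = 10,  c = 712−10² = 612
v_rel = (2, 3),  |v_rel|² = 13;  v_rel·d = (2)·(6) + (3)·(26) = 90
13·t² − 180·t + 612 = 0  ⇒  m = 90² − 13·612 = 144
m = 144 > 0,  v_rel·d = 90 > 0  ⇒  inside

inside=yes margin=144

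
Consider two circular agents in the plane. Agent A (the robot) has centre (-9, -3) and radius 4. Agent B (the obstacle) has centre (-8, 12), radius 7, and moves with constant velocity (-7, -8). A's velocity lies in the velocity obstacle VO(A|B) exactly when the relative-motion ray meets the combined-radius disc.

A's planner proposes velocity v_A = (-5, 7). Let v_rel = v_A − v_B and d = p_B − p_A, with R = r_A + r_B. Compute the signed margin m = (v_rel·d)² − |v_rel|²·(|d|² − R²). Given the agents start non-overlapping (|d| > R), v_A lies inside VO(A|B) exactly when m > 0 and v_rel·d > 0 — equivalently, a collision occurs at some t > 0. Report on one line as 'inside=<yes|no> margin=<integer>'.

d = (1, 15),  |d|² = 226;  R = 4+7 = 11,  c = 226−11² = 105
v_rel = (2, 15),  |v_rel|² = 229;  v_rel·d = (2)·(1) + (15)·(15) = 227
229·t² − 454·t + 105 = 0  ⇒  m = 227² − 229·105 = 27484
m = 27484 > 0,  v_rel·d = 227 > 0  ⇒  inside

inside=yes margin=27484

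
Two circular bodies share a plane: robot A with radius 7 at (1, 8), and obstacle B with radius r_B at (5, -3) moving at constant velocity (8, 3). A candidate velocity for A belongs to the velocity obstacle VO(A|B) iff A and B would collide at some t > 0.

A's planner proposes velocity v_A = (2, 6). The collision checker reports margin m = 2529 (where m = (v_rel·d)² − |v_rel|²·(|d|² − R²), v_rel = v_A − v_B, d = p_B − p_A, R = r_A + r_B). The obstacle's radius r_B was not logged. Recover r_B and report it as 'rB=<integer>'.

m = 2529
d = (4, -11);  v_rel = (-6, 3),  |v_rel|² = 45
v_rel×d = (-6)·(-11) − (3)·(4) = 54
since m = R²·45 − 54²:  R² = (2916 + 2529) / 45 = 121
R = √121 = 11  ⇒  r_B = 11 − 7 = 4

rB=4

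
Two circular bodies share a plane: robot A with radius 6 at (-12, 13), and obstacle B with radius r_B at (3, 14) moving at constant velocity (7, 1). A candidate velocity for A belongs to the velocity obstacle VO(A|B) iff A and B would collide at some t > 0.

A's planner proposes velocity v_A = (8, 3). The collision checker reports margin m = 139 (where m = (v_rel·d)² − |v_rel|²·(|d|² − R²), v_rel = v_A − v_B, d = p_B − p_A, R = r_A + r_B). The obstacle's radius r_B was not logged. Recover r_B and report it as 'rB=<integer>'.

m = 139
d = (15, 1);  v_rel = (1, 2),  |v_rel|² = 5
v_rel×d = (1)·(1) − (2)·(15) = -29
since m = R²·5 − (-29)²:  R² = (841 + 139) / 5 = 196
R = √196 = 14  ⇒  r_B = 14 − 6 = 8

rB=8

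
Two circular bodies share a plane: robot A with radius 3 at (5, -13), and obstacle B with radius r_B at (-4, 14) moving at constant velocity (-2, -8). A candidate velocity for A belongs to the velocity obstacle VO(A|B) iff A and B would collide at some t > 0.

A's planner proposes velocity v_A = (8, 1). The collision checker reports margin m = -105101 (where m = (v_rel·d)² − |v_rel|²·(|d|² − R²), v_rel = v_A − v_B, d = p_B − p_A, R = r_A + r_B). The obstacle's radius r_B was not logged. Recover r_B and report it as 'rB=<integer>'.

m = -105101
d = (-9, 27);  v_rel = (10, 9),  |v_rel|² = 181
v_rel×d = (10)·(27) − (9)·(-9) = 351
since m = R²·181 − 351²:  R² = (123201 + -105101) / 181 = 100
R = √100 = 10  ⇒  r_B = 10 − 3 = 7

rB=7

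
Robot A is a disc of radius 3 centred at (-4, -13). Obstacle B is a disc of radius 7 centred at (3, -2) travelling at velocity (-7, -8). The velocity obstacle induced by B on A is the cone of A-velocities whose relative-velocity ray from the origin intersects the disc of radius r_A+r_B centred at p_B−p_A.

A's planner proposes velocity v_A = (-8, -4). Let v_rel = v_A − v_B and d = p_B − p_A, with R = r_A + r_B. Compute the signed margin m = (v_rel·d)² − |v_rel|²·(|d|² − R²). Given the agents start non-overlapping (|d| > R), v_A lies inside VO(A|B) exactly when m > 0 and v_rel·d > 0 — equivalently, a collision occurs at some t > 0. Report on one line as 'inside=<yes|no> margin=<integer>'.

d = (7, 11),  |d|² = 170;  R = 3+7 = 10,  c = 170−10² = 70
v_rel = (-1, 4),  |v_rel|² = 17;  v_rel·d = (-1)·(7) + (4)·(11) = 37
17·t² − 74·t + 70 = 0  ⇒  m = 37² − 17·70 = 179
m = 179 > 0,  v_rel·d = 37 > 0  ⇒  inside

inside=yes margin=179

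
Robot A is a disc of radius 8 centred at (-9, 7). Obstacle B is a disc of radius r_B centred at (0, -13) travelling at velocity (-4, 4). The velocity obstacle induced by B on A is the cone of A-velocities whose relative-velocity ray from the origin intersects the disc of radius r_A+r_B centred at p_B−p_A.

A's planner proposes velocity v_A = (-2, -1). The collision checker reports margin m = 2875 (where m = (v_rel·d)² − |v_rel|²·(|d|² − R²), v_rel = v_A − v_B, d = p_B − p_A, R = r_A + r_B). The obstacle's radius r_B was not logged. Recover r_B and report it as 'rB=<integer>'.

m = 2875
d = (9, -20);  v_rel = (2, -5),  |v_rel|² = 29
v_rel×d = (2)·(-20) − (-5)·(9) = 5
since m = R²·29 − 5²:  R² = (25 + 2875) / 29 = 100
R = √100 = 10  ⇒  r_B = 10 − 8 = 2

rB=2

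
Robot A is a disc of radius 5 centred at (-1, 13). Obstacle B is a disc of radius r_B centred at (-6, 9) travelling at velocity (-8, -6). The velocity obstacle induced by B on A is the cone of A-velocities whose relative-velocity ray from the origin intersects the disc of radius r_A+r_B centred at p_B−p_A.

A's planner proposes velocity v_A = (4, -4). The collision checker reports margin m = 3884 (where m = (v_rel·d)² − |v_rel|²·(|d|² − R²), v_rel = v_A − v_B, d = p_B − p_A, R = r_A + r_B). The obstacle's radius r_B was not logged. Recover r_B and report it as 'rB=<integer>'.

m = 3884
d = (-5, -4);  v_rel = (12, 2),  |v_rel|² = 148
v_rel×d = (12)·(-4) − (2)·(-5) = -38
since m = R²·148 − (-38)²:  R² = (1444 + 3884) / 148 = 36
R = √36 = 6  ⇒  r_B = 6 − 5 = 1

rB=1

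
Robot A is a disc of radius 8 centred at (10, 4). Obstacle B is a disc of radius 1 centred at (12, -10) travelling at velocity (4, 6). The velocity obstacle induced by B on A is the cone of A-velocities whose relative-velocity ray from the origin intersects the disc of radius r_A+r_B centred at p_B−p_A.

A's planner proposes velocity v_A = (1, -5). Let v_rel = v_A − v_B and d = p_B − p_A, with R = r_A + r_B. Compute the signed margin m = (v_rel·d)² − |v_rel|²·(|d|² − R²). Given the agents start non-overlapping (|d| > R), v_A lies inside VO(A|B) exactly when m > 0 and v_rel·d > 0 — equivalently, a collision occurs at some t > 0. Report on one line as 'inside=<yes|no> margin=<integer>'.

d = (2, -14),  |d|² = 200;  R = 8+1 = 9,  c = 200−9² = 119
v_rel = (-3, -11),  |v_rel|² = 130;  v_rel·d = (-3)·(2) + (-11)·(-14) = 148
130·t² − 296·t + 119 = 0  ⇒  m = 148² − 130·119 = 6434
m = 6434 > 0,  v_rel·d = 148 > 0  ⇒  inside

inside=yes margin=6434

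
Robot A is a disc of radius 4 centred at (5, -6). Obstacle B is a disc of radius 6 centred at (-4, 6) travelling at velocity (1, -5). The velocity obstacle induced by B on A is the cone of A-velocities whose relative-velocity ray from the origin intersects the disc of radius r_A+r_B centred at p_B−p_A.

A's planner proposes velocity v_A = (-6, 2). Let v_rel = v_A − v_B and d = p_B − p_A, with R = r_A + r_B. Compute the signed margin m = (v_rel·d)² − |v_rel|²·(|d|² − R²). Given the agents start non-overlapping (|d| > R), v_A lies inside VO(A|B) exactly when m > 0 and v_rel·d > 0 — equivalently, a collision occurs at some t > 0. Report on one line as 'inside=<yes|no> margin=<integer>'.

d = (-9, 12),  |d|² = 225;  R = 4+6 = 10,  c = 225−10² = 125
v_rel = (-7, 7),  |v_rel|² = 98;  v_rel·d = (-7)·(-9) + (7)·(12) = 147
98·t² − 294·t + 125 = 0  ⇒  m = 147² − 98·125 = 9359
m = 9359 > 0,  v_rel·d = 147 > 0  ⇒  inside

inside=yes margin=9359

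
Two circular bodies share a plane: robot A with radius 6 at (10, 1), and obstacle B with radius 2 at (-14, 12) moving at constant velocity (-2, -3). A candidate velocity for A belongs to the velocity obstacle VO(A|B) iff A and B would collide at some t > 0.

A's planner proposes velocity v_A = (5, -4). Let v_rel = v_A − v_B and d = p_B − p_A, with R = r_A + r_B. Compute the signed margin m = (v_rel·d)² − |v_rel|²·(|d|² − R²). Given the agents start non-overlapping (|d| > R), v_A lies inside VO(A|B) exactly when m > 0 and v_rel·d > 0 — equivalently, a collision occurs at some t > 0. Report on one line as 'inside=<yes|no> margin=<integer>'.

d = (-24, 11),  |d|² = 697;  R = 6+2 = 8,  c = 697−8² = 633
v_rel = (7, -1),  |v_rel|² = 50;  v_rel·d = (7)·(-24) + (-1)·(11) = -179
50·t² + 358·t + 633 = 0  ⇒  m = (-179)² − 50·633 = 391
m = 391 > 0,  v_rel·d = -179 < 0  ⇒  outside

inside=no margin=391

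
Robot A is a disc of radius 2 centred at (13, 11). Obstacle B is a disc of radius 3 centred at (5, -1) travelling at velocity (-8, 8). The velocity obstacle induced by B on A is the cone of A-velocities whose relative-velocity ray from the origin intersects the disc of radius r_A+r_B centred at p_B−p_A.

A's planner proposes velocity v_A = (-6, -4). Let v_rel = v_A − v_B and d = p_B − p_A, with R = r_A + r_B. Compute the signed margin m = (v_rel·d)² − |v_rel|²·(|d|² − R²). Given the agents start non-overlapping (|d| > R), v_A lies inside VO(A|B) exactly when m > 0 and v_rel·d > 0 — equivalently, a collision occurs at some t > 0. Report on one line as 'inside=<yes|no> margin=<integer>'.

d = (-8, -12),  |d|² = 208;  R = 2+3 = 5,  c = 208−5² = 183
v_rel = (2, -12),  |v_rel|² = 148;  v_rel·d = (2)·(-8) + (-12)·(-12) = 128
148·t² − 256·t + 183 = 0  ⇒  m = 128² − 148·183 = -10700
m = -10700 < 0,  v_rel·d = 128 > 0  ⇒  outside

inside=no margin=-10700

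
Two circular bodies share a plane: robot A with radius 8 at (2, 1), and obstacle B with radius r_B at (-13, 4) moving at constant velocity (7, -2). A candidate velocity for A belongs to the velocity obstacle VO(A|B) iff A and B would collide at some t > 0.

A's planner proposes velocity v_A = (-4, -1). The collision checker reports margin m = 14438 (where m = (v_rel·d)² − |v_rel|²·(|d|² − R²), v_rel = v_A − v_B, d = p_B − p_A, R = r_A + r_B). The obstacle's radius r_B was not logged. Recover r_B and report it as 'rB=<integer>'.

m = 14438
d = (-15, 3);  v_rel = (-11, 1),  |v_rel|² = 122
v_rel×d = (-11)·(3) − (1)·(-15) = -18
since m = R²·122 − (-18)²:  R² = (324 + 14438) / 122 = 121
R = √121 = 11  ⇒  r_B = 11 − 8 = 3

rB=3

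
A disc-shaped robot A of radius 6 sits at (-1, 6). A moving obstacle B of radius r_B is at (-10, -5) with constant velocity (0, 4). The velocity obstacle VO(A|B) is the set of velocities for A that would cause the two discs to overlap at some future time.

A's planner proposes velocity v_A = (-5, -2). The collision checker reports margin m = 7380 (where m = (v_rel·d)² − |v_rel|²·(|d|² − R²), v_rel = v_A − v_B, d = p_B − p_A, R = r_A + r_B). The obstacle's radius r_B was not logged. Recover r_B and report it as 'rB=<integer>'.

m = 7380
d = (-9, -11);  v_rel = (-5, -6),  |v_rel|² = 61
v_rel×d = (-5)·(-11) − (-6)·(-9) = 1
since m = R²·61 − 1²:  R² = (1 + 7380) / 61 = 121
R = √121 = 11  ⇒  r_B = 11 − 6 = 5

rB=5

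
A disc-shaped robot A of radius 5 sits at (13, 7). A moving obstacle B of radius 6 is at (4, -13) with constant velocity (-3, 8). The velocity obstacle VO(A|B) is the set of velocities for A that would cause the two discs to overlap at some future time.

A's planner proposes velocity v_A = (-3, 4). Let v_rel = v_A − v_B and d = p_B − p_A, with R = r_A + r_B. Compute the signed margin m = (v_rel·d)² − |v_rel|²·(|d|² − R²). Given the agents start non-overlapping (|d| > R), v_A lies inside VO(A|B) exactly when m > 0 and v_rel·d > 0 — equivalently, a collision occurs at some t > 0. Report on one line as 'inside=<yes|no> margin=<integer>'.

d = (-9, -20),  |d|² = 481;  R = 5+6 = 11,  c = 481−11² = 360
v_rel = (0, -4),  |v_rel|² = 16;  v_rel·d = (0)·(-9) + (-4)·(-20) = 80
16·t² − 160·t + 360 = 0  ⇒  m = 80² − 16·360 = 640
m = 640 > 0,  v_rel·d = 80 > 0  ⇒  inside

inside=yes margin=640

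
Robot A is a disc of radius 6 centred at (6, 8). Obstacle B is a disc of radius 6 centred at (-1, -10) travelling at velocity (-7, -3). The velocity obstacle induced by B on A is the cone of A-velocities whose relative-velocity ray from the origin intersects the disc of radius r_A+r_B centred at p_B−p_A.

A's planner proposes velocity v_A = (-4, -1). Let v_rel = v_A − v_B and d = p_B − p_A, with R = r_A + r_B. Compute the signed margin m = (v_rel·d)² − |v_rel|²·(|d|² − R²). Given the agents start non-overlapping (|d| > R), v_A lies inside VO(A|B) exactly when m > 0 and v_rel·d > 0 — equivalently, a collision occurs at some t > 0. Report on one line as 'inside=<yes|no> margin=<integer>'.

d = (-7, -18),  |d|² = 373;  R = 6+6 = 12,  c = 373−12² = 229
v_rel = (3, 2),  |v_rel|² = 13;  v_rel·d = (3)·(-7) + (2)·(-18) = -57
13·t² + 114·t + 229 = 0  ⇒  m = (-57)² − 13·229 = 272
m = 272 > 0,  v_rel·d = -57 < 0  ⇒  outside

inside=no margin=272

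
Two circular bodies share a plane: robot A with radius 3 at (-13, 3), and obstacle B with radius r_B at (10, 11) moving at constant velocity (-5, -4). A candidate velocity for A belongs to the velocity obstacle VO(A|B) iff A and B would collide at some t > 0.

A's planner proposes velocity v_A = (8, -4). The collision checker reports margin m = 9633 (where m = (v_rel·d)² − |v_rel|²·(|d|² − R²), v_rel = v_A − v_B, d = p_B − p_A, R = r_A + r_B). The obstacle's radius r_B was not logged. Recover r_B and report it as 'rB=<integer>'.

m = 9633
d = (23, 8);  v_rel = (13, 0),  |v_rel|² = 169
v_rel×d = (13)·(8) − (0)·(23) = 104
since m = R²·169 − 104²:  R² = (10816 + 9633) / 169 = 121
R = √121 = 11  ⇒  r_B = 11 − 3 = 8

rB=8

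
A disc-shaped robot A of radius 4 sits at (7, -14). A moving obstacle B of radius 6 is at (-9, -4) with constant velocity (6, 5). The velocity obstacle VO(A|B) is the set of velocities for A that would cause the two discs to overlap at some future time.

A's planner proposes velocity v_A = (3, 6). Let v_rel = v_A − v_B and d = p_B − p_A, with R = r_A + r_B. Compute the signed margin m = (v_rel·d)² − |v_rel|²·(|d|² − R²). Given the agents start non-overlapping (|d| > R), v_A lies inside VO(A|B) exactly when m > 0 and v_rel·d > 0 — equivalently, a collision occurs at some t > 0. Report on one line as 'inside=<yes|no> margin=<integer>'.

d = (-16, 10),  |d|² = 356;  R = 4+6 = 10,  c = 356−10² = 256
v_rel = (-3, 1),  |v_rel|² = 10;  v_rel·d = (-3)·(-16) + (1)·(10) = 58
10·t² − 116·t + 256 = 0  ⇒  m = 58² − 10·256 = 804
m = 804 > 0,  v_rel·d = 58 > 0  ⇒  inside

inside=yes margin=804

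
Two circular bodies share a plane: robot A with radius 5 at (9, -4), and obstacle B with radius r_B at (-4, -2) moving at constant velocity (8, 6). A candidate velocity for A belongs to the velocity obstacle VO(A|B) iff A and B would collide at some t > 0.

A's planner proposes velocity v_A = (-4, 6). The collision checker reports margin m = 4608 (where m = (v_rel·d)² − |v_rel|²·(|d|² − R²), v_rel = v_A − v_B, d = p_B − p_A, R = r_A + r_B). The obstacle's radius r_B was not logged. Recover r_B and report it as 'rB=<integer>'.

m = 4608
d = (-13, 2);  v_rel = (-12, 0),  |v_rel|² = 144
v_rel×d = (-12)·(2) − (0)·(-13) = -24
since m = R²·144 − (-24)²:  R² = (576 + 4608) / 144 = 36
R = √36 = 6  ⇒  r_B = 6 − 5 = 1

rB=1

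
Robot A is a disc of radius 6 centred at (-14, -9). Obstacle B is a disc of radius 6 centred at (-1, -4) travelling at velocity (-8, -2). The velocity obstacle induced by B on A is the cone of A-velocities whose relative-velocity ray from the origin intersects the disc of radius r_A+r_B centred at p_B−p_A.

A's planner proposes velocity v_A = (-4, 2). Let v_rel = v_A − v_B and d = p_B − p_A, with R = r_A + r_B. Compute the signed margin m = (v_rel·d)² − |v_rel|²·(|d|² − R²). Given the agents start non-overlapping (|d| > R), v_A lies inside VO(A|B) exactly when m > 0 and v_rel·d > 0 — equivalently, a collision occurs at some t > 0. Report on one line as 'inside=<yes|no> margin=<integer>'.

d = (13, 5),  |d|² = 194;  R = 6+6 = 12,  c = 194−12² = 50
v_rel = (4, 4),  |v_rel|² = 32;  v_rel·d = (4)·(13) + (4)·(5) = 72
32·t² − 144·t + 50 = 0  ⇒  m = 72² − 32·50 = 3584
m = 3584 > 0,  v_rel·d = 72 > 0  ⇒  inside

inside=yes margin=3584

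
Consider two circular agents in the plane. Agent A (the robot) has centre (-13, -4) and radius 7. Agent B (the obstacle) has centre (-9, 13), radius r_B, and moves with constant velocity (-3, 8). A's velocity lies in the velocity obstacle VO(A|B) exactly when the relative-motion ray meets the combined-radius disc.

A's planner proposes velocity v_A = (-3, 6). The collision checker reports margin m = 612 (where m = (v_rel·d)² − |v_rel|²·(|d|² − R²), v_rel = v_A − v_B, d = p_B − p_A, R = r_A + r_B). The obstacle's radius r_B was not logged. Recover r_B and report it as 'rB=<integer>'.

m = 612
d = (4, 17);  v_rel = (0, -2),  |v_rel|² = 4
v_rel×d = (0)·(17) − (-2)·(4) = 8
since m = R²·4 − 8²:  R² = (64 + 612) / 4 = 169
R = √169 = 13  ⇒  r_B = 13 − 7 = 6

rB=6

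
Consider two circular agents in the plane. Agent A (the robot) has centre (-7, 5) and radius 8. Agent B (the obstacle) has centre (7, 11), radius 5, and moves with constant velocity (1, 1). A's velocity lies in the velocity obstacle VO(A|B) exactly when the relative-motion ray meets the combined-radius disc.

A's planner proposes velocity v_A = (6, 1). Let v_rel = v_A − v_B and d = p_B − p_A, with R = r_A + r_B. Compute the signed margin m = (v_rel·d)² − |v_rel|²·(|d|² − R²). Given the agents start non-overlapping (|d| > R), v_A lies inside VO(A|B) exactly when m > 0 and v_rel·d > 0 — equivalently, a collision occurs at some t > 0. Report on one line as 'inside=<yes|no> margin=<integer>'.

d = (14, 6),  |d|² = 232;  R = 8+5 = 13,  c = 232−13² = 63
v_rel = (5, 0),  |v_rel|² = 25;  v_rel·d = (5)·(14) + (0)·(6) = 70
25·t² − 140·t + 63 = 0  ⇒  m = 70² − 25·63 = 3325
m = 3325 > 0,  v_rel·d = 70 > 0  ⇒  inside

inside=yes margin=3325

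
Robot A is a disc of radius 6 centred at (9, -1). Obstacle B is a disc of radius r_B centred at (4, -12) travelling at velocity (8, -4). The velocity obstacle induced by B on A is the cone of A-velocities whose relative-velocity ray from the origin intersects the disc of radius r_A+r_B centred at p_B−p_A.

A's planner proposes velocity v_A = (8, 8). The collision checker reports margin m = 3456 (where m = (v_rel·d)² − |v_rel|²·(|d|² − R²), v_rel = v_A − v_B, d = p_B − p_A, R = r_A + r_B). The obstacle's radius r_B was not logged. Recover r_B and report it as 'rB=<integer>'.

m = 3456
d = (-5, -11);  v_rel = (0, 12),  |v_rel|² = 144
v_rel×d = (0)·(-11) − (12)·(-5) = 60
since m = R²·144 − 60²:  R² = (3600 + 3456) / 144 = 49
R = √49 = 7  ⇒  r_B = 7 − 6 = 1

rB=1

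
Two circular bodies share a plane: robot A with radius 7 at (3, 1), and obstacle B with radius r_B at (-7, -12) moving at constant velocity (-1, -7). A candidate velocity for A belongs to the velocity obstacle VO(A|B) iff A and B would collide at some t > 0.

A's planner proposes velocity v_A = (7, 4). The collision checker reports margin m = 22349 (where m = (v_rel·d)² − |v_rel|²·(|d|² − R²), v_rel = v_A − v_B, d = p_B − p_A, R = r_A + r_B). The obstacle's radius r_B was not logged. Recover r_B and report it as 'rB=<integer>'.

m = 22349
d = (-10, -13);  v_rel = (8, 11),  |v_rel|² = 185
v_rel×d = (8)·(-13) − (11)·(-10) = 6
since m = R²·185 − 6²:  R² = (36 + 22349) / 185 = 121
R = √121 = 11  ⇒  r_B = 11 − 7 = 4

rB=4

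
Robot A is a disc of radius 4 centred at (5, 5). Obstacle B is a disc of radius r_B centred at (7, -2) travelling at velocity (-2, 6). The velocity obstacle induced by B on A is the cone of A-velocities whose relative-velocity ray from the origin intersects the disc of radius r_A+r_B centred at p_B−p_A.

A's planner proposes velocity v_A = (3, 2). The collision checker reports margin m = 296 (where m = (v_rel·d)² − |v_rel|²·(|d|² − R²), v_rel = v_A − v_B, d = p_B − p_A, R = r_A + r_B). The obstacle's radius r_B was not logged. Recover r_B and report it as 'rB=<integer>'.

m = 296
d = (2, -7);  v_rel = (5, -4),  |v_rel|² = 41
v_rel×d = (5)·(-7) − (-4)·(2) = -27
since m = R²·41 − (-27)²:  R² = (729 + 296) / 41 = 25
R = √25 = 5  ⇒  r_B = 5 − 4 = 1

rB=1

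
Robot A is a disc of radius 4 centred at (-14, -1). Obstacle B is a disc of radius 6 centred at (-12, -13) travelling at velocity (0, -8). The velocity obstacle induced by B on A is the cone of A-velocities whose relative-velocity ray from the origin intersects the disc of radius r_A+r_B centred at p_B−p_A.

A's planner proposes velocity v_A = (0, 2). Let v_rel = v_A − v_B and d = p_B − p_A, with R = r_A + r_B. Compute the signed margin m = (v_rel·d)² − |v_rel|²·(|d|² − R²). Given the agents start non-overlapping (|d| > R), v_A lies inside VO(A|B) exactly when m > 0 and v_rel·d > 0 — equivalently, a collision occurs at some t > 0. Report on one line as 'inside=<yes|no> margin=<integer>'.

d = (2, -12),  |d|² = 148;  R = 4+6 = 10,  c = 148−10² = 48
v_rel = (0, 10),  |v_rel|² = 100;  v_rel·d = (0)·(2) + (10)·(-12) = -120
100·t² + 240·t + 48 = 0  ⇒  m = (-120)² − 100·48 = 9600
m = 9600 > 0,  v_rel·d = -120 < 0  ⇒  outside

inside=no margin=9600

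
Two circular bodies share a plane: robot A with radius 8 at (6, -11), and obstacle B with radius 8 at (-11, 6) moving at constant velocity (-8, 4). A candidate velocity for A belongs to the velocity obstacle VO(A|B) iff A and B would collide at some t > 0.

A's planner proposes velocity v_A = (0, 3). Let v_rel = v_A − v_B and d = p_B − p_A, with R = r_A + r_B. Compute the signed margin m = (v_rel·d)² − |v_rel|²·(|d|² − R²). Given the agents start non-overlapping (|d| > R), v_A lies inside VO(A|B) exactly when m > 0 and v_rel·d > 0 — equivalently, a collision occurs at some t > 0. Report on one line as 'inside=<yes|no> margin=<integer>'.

d = (-17, 17),  |d|² = 578;  R = 8+8 = 16,  c = 578−16² = 322
v_rel = (8, -1),  |v_rel|² = 65;  v_rel·d = (8)·(-17) + (-1)·(17) = -153
65·t² + 306·t + 322 = 0  ⇒  m = (-153)² − 65·322 = 2479
m = 2479 > 0,  v_rel·d = -153 < 0  ⇒  outside

inside=no margin=2479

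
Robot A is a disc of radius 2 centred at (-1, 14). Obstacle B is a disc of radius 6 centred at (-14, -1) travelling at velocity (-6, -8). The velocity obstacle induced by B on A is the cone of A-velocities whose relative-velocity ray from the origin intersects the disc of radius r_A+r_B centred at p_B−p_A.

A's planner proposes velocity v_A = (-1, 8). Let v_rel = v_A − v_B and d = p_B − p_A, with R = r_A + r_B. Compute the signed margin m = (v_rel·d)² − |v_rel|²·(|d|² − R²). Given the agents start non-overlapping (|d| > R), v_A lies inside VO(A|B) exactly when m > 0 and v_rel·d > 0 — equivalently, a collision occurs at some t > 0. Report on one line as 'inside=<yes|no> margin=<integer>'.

d = (-13, -15),  |d|² = 394;  R = 2+6 = 8,  c = 394−8² = 330
v_rel = (5, 16),  |v_rel|² = 281;  v_rel·d = (5)·(-13) + (16)·(-15) = -305
281·t² + 610·t + 330 = 0  ⇒  m = (-305)² − 281·330 = 295
m = 295 > 0,  v_rel·d = -305 < 0  ⇒  outside

inside=no margin=295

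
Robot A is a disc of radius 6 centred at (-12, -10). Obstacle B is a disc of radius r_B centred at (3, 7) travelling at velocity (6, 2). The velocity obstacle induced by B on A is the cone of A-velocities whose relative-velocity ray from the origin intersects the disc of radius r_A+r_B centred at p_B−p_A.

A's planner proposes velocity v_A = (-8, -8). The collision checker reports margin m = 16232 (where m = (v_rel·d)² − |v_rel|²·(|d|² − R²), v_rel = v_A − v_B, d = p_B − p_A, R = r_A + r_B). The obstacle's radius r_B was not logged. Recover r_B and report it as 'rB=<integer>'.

m = 16232
d = (15, 17);  v_rel = (-14, -10),  |v_rel|² = 296
v_rel×d = (-14)·(17) − (-10)·(15) = -88
since m = R²·296 − (-88)²:  R² = (7744 + 16232) / 296 = 81
R = √81 = 9  ⇒  r_B = 9 − 6 = 3

rB=3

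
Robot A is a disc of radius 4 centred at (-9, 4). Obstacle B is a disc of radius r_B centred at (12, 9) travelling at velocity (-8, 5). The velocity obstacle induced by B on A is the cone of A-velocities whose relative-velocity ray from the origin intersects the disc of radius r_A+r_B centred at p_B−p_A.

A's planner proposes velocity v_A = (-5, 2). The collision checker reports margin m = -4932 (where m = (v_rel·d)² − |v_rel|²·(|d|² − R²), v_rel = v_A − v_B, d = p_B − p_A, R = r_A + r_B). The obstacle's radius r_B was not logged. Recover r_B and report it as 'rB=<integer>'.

m = -4932
d = (21, 5);  v_rel = (3, -3),  |v_rel|² = 18
v_rel×d = (3)·(5) − (-3)·(21) = 78
since m = R²·18 − 78²:  R² = (6084 + -4932) / 18 = 64
R = √64 = 8  ⇒  r_B = 8 − 4 = 4

rB=4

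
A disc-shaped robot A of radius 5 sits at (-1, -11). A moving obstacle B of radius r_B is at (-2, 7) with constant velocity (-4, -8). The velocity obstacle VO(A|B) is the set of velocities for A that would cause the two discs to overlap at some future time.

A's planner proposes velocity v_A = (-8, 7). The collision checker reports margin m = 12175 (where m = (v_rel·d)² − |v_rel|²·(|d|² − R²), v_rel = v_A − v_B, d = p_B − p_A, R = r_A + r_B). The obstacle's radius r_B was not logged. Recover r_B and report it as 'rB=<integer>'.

m = 12175
d = (-1, 18);  v_rel = (-4, 15),  |v_rel|² = 241
v_rel×d = (-4)·(18) − (15)·(-1) = -57
since m = R²·241 − (-57)²:  R² = (3249 + 12175) / 241 = 64
R = √64 = 8  ⇒  r_B = 8 − 5 = 3

rB=3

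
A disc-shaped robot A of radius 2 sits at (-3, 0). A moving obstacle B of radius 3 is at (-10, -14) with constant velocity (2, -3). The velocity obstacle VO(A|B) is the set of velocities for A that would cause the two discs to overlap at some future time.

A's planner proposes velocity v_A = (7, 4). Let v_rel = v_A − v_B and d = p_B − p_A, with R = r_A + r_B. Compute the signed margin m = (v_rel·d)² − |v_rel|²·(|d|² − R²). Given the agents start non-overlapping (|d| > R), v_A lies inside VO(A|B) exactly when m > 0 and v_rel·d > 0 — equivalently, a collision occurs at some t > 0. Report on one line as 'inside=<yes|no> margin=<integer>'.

d = (-7, -14),  |d|² = 245;  R = 2+3 = 5,  c = 245−5² = 220
v_rel = (5, 7),  |v_rel|² = 74;  v_rel·d = (5)·(-7) + (7)·(-14) = -133
74·t² + 266·t + 220 = 0  ⇒  m = (-133)² − 74·220 = 1409
m = 1409 > 0,  v_rel·d = -133 < 0  ⇒  outside

inside=no margin=1409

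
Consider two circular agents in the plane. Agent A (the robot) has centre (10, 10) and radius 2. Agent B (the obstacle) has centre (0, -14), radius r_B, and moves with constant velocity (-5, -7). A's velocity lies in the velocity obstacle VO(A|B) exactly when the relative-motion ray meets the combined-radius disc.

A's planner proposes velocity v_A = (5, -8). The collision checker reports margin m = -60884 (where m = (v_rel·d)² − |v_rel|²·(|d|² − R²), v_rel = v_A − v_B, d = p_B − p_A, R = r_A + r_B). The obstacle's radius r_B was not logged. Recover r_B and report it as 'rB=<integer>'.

m = -60884
d = (-10, -24);  v_rel = (10, -1),  |v_rel|² = 101
v_rel×d = (10)·(-24) − (-1)·(-10) = -250
since m = R²·101 − (-250)²:  R² = (62500 + -60884) / 101 = 16
R = √16 = 4  ⇒  r_B = 4 − 2 = 2

rB=2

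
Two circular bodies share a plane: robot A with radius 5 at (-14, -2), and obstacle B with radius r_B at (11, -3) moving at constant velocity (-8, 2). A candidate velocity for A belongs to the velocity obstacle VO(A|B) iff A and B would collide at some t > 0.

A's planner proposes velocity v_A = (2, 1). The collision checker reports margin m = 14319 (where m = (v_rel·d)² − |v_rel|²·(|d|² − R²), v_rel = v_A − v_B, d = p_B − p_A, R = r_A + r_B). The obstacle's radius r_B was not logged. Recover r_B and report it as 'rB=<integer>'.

m = 14319
d = (25, -1);  v_rel = (10, -1),  |v_rel|² = 101
v_rel×d = (10)·(-1) − (-1)·(25) = 15
since m = R²·101 − 15²:  R² = (225 + 14319) / 101 = 144
R = √144 = 12  ⇒  r_B = 12 − 5 = 7

rB=7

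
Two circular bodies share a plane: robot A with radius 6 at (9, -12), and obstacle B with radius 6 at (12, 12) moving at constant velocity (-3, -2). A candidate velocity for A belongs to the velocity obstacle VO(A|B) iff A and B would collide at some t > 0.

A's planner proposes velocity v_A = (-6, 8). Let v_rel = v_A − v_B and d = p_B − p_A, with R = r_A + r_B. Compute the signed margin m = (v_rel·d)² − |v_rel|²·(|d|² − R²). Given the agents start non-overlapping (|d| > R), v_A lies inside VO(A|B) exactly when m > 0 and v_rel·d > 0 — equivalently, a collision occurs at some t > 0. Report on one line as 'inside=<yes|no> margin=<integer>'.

d = (3, 24),  |d|² = 585;  R = 6+6 = 12,  c = 585−12² = 441
v_rel = (-3, 10),  |v_rel|² = 109;  v_rel·d = (-3)·(3) + (10)·(24) = 231
109·t² − 462·t + 441 = 0  ⇒  m = 231² − 109·441 = 5292
m = 5292 > 0,  v_rel·d = 231 > 0  ⇒  inside

inside=yes margin=5292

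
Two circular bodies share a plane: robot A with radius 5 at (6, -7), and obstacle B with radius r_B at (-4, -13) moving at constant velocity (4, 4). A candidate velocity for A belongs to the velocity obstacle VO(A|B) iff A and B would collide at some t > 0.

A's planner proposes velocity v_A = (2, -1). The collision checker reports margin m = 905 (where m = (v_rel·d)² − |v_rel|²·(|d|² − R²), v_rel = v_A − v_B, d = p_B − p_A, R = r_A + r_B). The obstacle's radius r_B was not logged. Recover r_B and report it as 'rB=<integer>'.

m = 905
d = (-10, -6);  v_rel = (-2, -5),  |v_rel|² = 29
v_rel×d = (-2)·(-6) − (-5)·(-10) = -38
since m = R²·29 − (-38)²:  R² = (1444 + 905) / 29 = 81
R = √81 = 9  ⇒  r_B = 9 − 5 = 4

rB=4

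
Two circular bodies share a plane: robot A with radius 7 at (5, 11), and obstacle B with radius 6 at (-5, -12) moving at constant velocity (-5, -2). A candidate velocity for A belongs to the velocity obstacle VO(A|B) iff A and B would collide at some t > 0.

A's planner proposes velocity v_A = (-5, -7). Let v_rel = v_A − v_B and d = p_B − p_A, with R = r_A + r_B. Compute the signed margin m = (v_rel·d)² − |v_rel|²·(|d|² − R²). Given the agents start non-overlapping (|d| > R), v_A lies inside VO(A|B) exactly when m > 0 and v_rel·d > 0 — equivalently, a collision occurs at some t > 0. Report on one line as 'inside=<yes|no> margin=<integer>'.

d = (-10, -23),  |d|² = 629;  R = 7+6 = 13,  c = 629−13² = 460
v_rel = (0, -5),  |v_rel|² = 25;  v_rel·d = (0)·(-10) + (-5)·(-23) = 115
25·t² − 230·t + 460 = 0  ⇒  m = 115² − 25·460 = 1725
m = 1725 > 0,  v_rel·d = 115 > 0  ⇒  inside

inside=yes margin=1725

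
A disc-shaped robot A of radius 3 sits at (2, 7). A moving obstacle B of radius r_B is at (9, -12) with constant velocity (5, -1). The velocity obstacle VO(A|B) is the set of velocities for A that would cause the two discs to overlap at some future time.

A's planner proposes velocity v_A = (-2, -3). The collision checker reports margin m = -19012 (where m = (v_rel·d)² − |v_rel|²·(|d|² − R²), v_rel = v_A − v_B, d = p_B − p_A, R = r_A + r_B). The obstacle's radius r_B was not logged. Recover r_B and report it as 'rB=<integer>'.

m = -19012
d = (7, -19);  v_rel = (-7, -2),  |v_rel|² = 53
v_rel×d = (-7)·(-19) − (-2)·(7) = 147
since m = R²·53 − 147²:  R² = (21609 + -19012) / 53 = 49
R = √49 = 7  ⇒  r_B = 7 − 3 = 4

rB=4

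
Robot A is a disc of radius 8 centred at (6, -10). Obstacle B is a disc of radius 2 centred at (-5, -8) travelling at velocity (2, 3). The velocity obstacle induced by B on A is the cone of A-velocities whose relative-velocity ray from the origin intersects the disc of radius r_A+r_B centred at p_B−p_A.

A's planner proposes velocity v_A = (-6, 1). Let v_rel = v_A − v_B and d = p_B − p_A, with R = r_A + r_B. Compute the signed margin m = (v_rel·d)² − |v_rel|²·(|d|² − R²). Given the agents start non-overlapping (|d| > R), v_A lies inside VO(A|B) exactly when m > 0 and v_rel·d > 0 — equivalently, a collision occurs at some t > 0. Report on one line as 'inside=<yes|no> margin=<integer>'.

d = (-11, 2),  |d|² = 125;  R = 8+2 = 10,  c = 125−10² = 25
v_rel = (-8, -2),  |v_rel|² = 68;  v_rel·d = (-8)·(-11) + (-2)·(2) = 84
68·t² − 168·t + 25 = 0  ⇒  m = 84² − 68·25 = 5356
m = 5356 > 0,  v_rel·d = 84 > 0  ⇒  inside

inside=yes margin=5356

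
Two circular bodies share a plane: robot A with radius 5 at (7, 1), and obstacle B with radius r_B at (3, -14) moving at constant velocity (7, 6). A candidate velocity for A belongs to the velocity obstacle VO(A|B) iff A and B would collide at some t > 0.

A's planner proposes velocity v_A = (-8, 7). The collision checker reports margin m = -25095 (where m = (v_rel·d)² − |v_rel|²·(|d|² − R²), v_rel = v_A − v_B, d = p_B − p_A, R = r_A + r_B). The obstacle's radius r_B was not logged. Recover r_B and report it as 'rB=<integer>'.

m = -25095
d = (-4, -15);  v_rel = (-15, 1),  |v_rel|² = 226
v_rel×d = (-15)·(-15) − (1)·(-4) = 229
since m = R²·226 − 229²:  R² = (52441 + -25095) / 226 = 121
R = √121 = 11  ⇒  r_B = 11 − 5 = 6

rB=6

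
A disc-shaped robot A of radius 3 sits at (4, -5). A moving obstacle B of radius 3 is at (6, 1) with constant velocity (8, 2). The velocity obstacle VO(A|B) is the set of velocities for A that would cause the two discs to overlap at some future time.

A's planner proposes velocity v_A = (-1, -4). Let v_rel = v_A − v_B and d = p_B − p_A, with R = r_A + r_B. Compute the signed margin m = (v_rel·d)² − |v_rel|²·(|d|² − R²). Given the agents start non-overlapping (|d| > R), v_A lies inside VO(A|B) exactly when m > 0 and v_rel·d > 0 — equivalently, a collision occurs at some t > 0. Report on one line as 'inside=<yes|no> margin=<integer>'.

d = (2, 6),  |d|² = 40;  R = 3+3 = 6,  c = 40−6² = 4
v_rel = (-9, -6),  |v_rel|² = 117;  v_rel·d = (-9)·(2) + (-6)·(6) = -54
117·t² + 108·t + 4 = 0  ⇒  m = (-54)² − 117·4 = 2448
m = 2448 > 0,  v_rel·d = -54 < 0  ⇒  outside

inside=no margin=2448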